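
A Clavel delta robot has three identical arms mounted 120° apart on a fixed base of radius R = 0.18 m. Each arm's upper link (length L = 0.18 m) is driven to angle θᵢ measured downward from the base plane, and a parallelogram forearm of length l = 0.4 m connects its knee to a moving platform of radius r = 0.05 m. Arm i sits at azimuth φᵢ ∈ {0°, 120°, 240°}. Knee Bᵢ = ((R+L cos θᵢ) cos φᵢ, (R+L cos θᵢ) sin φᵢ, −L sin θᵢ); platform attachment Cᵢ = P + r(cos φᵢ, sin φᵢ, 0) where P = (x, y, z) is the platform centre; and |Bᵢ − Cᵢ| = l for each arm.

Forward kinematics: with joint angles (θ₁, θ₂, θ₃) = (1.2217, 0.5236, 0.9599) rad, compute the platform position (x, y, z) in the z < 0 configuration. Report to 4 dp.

(-0.0923, 0.0664, -0.4430)

arm 1 at φ=0.0°: ρ1 = 0.1916;  O1 = (0.1916, 0.0000, -0.1691)
O2 = (0.2859·cos120.0°, 0.2859·sin120.0°, -0.0900) = (-0.1429, 0.2476, -0.0900)
O3 = (0.2332·cos240.0°, 0.2332·sin240.0°, -0.1474) = (-0.1166, -0.2020, -0.1474)
subtract pairs → two planes through P
linear system: -0.6690x+0.4952y = 0.0245−0.1583z; -0.6164x+-0.4040y = 0.0108−0.0434z
det = 0.5755;  x = -0.0265+0.1485z,  y = 0.0137+-0.1191z
into |P−O₁|² = l²: 1.0362z² + 0.2703z + -0.0836 = 0;  Δ = 0.4197;  z = -0.4430 or 0.1822 → z<0 root = -0.4430
x = -0.0923, y = 0.0664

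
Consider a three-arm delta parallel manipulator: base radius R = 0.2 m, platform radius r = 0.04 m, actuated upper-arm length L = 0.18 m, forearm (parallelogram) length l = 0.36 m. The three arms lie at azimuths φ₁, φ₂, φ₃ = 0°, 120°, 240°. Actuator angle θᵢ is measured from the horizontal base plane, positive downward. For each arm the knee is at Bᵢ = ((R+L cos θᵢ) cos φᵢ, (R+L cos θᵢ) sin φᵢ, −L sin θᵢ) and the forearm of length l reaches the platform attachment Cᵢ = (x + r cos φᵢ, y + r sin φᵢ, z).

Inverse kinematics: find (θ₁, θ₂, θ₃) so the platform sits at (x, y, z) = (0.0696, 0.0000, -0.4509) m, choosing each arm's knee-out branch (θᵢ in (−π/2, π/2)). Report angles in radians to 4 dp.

θ₁ = 0.9598, θ₂ = 1.3964, θ₃ = 1.3964

φ1=0.0° → target in arm frame (0.0696, 0.0000)
  e−x'=0.0904;  (l²−L²−(e−x')²−y'²−z²)/2L = -0.3175
  θ1 = atan2(B,A) + arccos(C/0.4599) = 0.9598
rotate P by −φ2: (-0.0348, -0.0603, -0.4509)
  A cos θ + B sin θ = C:  0.1948·cos θ + -0.4509·sin θ = -0.4103
  γ=atan2(-0.4509,0.1948)=-1.1630;  ψ=arccos(-0.8352)=2.5594;  θ2=γ+ψ≈1.3964
arm 3 (φ=240.0°): x'=-0.0348, y'=0.0603
  A cos θ + B sin θ = C:  0.1948·cos θ + -0.4509·sin θ = -0.4103
  √(A²+B²)=0.4912;  θ3 = -1.1630+2.5594 ≈ 1.3964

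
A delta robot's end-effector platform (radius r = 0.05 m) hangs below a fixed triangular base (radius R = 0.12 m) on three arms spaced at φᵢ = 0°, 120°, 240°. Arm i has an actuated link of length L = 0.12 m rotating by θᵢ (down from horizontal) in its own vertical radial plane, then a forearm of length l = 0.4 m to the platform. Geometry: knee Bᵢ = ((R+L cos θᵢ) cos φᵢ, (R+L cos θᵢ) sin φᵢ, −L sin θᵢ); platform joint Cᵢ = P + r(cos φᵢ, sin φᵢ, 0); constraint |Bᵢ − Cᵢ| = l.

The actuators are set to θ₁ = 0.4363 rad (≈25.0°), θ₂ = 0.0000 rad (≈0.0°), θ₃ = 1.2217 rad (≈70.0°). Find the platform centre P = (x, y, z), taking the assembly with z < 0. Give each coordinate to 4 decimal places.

O1 = (0.1788·cos0.0°, 0.1788·sin0.0°, -0.0507) = (0.1788, 0.0000, -0.0507)
arm 2 at φ=120.0°: e+L cos θ2 = 0.1900;  O2 = (-0.0950, 0.1645, 0.0000)
φ3=240.0°: virtual centre (-0.0555, -0.0962, -0.1128), radius l
eliminate P² terms by subtracting sphere 1 from 2 and 3
plane₁₂: -0.5475x+0.3291y+0.1014z = 0.0016
det = 0.2595;  x = 0.0109+-0.0822z,  y = 0.0228+-0.4450z
sphere 1 gives Az²+Bz+C=0 with A=1.2047, B=0.1087, C=-0.1287;  B²−4AC=0.6321;  roots -0.3751, 0.2848;  negative root z = -0.3751
x = 0.0417, y = 0.1897

(0.0417, 0.1897, -0.3751)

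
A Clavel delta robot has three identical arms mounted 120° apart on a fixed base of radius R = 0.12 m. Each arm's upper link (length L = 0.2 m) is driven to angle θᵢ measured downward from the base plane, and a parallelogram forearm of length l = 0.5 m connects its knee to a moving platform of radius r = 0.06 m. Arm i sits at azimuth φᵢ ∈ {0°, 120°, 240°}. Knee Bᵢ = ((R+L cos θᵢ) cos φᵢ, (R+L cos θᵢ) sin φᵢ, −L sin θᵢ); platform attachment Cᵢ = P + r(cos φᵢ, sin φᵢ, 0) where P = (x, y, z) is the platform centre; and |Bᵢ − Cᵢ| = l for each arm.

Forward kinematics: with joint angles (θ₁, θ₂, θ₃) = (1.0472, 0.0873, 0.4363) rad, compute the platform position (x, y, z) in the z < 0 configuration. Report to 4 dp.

(-0.2246, 0.0728, -0.4843)

S1 = (0.1600·cos0.0°, 0.1600·sin0.0°, -0.1732) = (0.1600, 0.0000, -0.1732)
S2 = (0.2592·cos120.0°, 0.2592·sin120.0°, -0.0174) = (-0.1296, 0.2245, -0.0174)
φ3=240.0°: virtual centre (-0.1206, -0.2089, -0.0845), radius l
subtract pairs → two planes through P
plane₁₂: -0.5792x+0.4490y+0.3115z = 0.0119
Cramer: x(z) = -0.0189+0.4247z;  y(z) = 0.0021-0.1460z
sphere 1 gives Az²+Bz+C=0 with A=1.2017, B=0.1938, C=-0.1880;  B²−4AC=0.9411;  roots -0.4843, 0.3230;  negative root z = -0.4843
x = -0.2246, y = 0.0728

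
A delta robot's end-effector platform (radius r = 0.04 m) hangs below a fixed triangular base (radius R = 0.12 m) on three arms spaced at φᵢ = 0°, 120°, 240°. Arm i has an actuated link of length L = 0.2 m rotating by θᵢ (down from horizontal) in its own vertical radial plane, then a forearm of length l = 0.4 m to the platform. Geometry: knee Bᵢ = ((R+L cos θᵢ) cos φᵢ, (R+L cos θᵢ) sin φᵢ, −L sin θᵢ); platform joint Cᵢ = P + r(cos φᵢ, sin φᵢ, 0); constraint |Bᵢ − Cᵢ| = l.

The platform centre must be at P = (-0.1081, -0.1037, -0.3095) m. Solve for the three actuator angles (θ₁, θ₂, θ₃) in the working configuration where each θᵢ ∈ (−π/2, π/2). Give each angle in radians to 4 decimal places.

rotate P by −φ1: (-0.1081, -0.1037, -0.3095)
  e−x'=0.1881;  (l²−L²−(e−x')²−y'²−z²)/2L = -0.0548
  √(A²+B²)=0.3622;  θ1 = -1.0247+1.7227 ≈ 0.6980
arm 2 (φ=120.0°): x'=-0.0358, y'=0.1455
  A=0.1158, B=-0.3095, C=(l²−L²−A²−y'²−z²)/(2L)=-0.0259
  γ=atan2(-0.3095,0.1158)=-1.2129;  ψ=arccos(-0.0783)=1.6492;  θ2=γ+ψ≈0.4363
arm 3 (φ=240.0°): x'=0.1439, y'=-0.0418
  A cos θ + B sin θ = C:  -0.0639·cos θ + -0.3095·sin θ = 0.0460
  θ3 = atan2(B,A) + arccos(C/0.3160) = -0.3494

θ₁ = 0.6980, θ₂ = 0.4363, θ₃ = -0.3494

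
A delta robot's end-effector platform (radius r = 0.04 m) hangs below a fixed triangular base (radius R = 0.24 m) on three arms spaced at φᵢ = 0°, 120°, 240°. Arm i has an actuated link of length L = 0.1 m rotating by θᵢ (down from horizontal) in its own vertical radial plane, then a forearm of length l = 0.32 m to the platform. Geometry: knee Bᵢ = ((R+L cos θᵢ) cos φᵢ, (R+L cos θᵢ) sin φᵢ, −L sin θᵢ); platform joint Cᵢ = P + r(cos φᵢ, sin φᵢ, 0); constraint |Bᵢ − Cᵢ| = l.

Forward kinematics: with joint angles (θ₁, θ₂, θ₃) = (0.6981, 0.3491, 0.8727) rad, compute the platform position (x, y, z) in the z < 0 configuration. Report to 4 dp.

(-0.0048, 0.0309, -0.2135)

arm 1 at φ=0.0°: e+L cos θ1 = 0.2766;  O1 = (0.2766, 0.0000, -0.0643)
φ2=120.0°: virtual centre (-0.1470, 0.2546, -0.0342), radius l
φ3=240.0°: virtual centre (-0.1321, -0.2289, -0.0766), radius l
eliminate P² terms by subtracting sphere 1 from 2 and 3
plane₁₂: -0.8472x+0.5092y+0.0601z = 0.0069
Cramer: x(z) = -0.0008+0.0186z;  y(z) = 0.0123-0.0871z
into |P−O₁|² = l²: 1.0079z² + 0.1161z + -0.0211 = 0;  Δ = 0.0987;  z = -0.2135 or 0.0983 → z<0 root = -0.2135
x = -0.0048, y = 0.0309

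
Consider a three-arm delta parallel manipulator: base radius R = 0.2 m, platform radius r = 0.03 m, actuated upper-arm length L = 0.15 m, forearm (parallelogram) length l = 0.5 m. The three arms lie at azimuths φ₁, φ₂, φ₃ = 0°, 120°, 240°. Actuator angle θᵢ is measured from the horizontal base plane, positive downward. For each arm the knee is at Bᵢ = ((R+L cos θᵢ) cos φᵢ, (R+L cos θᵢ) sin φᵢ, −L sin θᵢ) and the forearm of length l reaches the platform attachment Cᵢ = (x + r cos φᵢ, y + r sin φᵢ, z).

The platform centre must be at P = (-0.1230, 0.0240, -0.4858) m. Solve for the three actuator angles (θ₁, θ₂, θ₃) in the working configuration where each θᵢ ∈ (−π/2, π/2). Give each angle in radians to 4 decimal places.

rotate P by −φ1: (-0.1230, 0.0240, -0.4858)
  A cos θ + B sin θ = C:  0.2930·cos θ + -0.4858·sin θ = -0.3164
  γ=atan2(-0.4858,0.2930)=-1.0281;  ψ=arccos(-0.5578)=2.1625;  θ1=γ+ψ≈1.1344
rotate P by −φ2: (0.0823, 0.0945, -0.4858)
  A=0.0877, B=-0.4858, C=(l²−L²−A²−y'²−z²)/(2L)=-0.0838
  √(A²+B²)=0.4937;  θ2 = -1.3922+1.7413 ≈ 0.3491
φ3=240.0° → target in arm frame (0.0407, -0.1185)
  A cos θ + B sin θ = C:  0.1293·cos θ + -0.4858·sin θ = -0.1309
  √(A²+B²)=0.5027;  θ3 = -1.3107+1.8342 ≈ 0.5235

θ₁ = 1.1344, θ₂ = 0.3491, θ₃ = 0.5235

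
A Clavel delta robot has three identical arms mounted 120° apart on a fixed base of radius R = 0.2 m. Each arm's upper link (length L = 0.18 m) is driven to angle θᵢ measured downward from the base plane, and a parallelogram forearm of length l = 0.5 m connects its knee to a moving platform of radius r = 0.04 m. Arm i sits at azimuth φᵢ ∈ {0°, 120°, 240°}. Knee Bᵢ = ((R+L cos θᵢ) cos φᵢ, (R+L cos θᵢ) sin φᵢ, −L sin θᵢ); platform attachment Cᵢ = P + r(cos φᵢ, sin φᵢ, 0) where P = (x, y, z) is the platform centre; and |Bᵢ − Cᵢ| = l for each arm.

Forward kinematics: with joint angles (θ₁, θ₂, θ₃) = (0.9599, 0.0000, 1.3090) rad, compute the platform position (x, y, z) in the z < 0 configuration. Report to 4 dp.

(-0.0453, 0.2141, -0.4775)

centre 1 = (0.2632·cos0.0°, 0.2632·sin0.0°, -0.1474) = (0.2632, 0.0000, -0.1474)
centre 2 = (0.3400·cos120.0°, 0.3400·sin120.0°, 0.0000) = (-0.1700, 0.2944, 0.0000)
φ3=240.0°: virtual centre (-0.1033, -0.1789, -0.1739), radius l
eliminate P² terms by subtracting sphere 1 from 2 and 3
plane₁₂: -0.8665x+0.5889y+0.2949z = 0.0246
Cramer: x(z) = 0.0025+0.1003z;  y(z) = 0.0455-0.3532z
into |P−centre ₁|² = l²: 1.1348z² + 0.2105z + -0.1582 = 0;  Δ = 0.7625;  z = -0.4775 or 0.2920 → z<0 root = -0.4775
x = -0.0453, y = 0.2141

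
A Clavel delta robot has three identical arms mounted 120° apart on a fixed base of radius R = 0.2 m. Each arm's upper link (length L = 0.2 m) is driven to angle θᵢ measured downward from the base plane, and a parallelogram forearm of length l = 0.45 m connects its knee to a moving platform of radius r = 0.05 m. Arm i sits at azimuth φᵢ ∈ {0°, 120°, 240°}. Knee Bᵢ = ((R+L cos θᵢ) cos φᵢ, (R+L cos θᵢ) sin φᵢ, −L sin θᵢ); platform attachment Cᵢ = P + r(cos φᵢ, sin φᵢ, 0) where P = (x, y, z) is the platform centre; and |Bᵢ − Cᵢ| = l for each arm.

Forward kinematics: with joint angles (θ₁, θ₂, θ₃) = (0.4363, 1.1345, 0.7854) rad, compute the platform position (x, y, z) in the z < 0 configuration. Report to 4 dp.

(0.1031, -0.0660, -0.4668)

arm 1 at φ=0.0°: (R−r)+L cos θ1 = 0.3313;  O1 = (0.3313, 0.0000, -0.0845)
arm 2 at φ=120.0°: (R−r)+L cos θ2 = 0.2345;  O2 = (-0.1173, 0.2031, -0.1813)
O3 = (0.2914·cos240.0°, 0.2914·sin240.0°, -0.1414) = (-0.1457, -0.2524, -0.1414)
eliminate P² terms by subtracting sphere 1 from 2 and 3
linear system: -0.8970x+0.4062y = -0.0290−-0.1935z; -0.9539x+-0.5048y = -0.0120−-0.1138z
det = 0.8403;  x = 0.0232+-0.1712z,  y = -0.0202+0.0982z
sphere 1 gives Az²+Bz+C=0 with A=1.0390, B=0.2706, C=-0.1001;  B²−4AC=0.4890;  roots -0.4668, 0.2063;  negative root z = -0.4668
x = 0.1031, y = -0.0660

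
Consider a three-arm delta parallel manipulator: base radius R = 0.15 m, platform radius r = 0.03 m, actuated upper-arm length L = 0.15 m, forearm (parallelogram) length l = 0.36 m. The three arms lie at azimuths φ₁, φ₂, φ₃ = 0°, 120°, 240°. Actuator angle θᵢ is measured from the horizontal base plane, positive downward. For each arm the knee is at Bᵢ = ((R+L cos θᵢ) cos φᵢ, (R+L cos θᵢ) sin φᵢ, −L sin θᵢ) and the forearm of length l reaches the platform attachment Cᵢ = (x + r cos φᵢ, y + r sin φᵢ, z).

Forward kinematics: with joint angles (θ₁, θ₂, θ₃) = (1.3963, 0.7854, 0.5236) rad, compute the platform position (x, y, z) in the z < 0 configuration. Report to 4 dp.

(-0.1233, -0.0323, -0.3844)

centre 1 = (0.1460·cos0.0°, 0.1460·sin0.0°, -0.1477) = (0.1460, 0.0000, -0.1477)
centre 2 = (0.2261·cos120.0°, 0.2261·sin120.0°, -0.1061) = (-0.1130, 0.1958, -0.1061)
arm 3 at φ=240.0°: e+L cos θ3 = 0.2499;  centre 3 = (-0.1250, -0.2164, -0.0750)
|centre ₂|²−|centre ₁|² = 0.0192;  |centre ₃|²−|centre ₁|² = 0.0249
[-0.5181 0.3916 0.0833]·P = 0.0192;  [-0.5420 -0.4328 0.1454]·P = 0.0249
Cramer: x(z) = -0.0414+0.2131z;  y(z) = -0.0057+0.0692z
quadratic in z: (1.0502)z²+(0.2148)z+(-0.0726)=0, √Δ=0.5926 → z ∈ {-0.3844, 0.1799}; z = -0.3844 (taking z<0)
x = -0.1233, y = -0.0323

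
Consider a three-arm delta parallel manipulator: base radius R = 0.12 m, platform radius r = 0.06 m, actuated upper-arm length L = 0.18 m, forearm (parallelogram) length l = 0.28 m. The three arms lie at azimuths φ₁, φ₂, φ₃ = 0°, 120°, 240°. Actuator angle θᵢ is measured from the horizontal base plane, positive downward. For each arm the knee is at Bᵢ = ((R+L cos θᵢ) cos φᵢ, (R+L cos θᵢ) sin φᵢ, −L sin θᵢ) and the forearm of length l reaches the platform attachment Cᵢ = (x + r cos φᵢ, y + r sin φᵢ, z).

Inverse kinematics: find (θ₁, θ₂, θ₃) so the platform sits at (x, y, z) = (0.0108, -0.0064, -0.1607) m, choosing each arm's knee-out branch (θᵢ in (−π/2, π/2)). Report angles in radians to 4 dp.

arm 1 (φ=0.0°): x'=0.0108, y'=-0.0064
  e−x'=0.0492;  (l²−L²−(e−x')²−y'²−z²)/2L = 0.0492
  √(A²+B²)=0.1681;  θ1 = -1.2737+1.2737 ≈ 0.0000
rotate P by −φ2: (-0.0109, -0.0062, -0.1607)
  e−x'=0.0709;  (l²−L²−(e−x')²−y'²−z²)/2L = 0.0420
  √(A²+B²)=0.1757;  θ2 = -1.1551+1.3296 ≈ 0.1745
arm 3 (φ=240.0°): x'=0.0001, y'=0.0126
  A cos θ + B sin θ = C:  0.0599·cos θ + -0.1607·sin θ = 0.0457
  √(A²+B²)=0.1715;  θ3 = -1.2142+1.3013 ≈ 0.0871

θ₁ = 0.0000, θ₂ = 0.1745, θ₃ = 0.0871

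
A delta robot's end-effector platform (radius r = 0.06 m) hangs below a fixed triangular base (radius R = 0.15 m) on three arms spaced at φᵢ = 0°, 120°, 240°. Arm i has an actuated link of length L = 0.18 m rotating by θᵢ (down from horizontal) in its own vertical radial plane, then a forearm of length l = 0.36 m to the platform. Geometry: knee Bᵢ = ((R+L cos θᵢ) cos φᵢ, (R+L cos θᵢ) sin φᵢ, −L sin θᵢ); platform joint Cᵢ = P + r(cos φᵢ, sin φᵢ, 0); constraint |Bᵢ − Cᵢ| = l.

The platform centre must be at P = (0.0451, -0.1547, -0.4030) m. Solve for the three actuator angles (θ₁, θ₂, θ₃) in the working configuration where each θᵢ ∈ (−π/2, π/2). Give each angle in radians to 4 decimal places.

θ₁ = 0.7854, θ₂ = 1.3961, θ₃ = 0.5236

φ1=0.0° → target in arm frame (0.0451, -0.1547)
  A=0.0449, B=-0.4030, C=(l²−L²−A²−y'²−z²)/(2L)=-0.2532
  √(A²+B²)=0.4055;  θ1 = -1.4598+2.2452 ≈ 0.7854
rotate P by −φ2: (-0.1565, 0.0383, -0.4030)
  A cos θ + B sin θ = C:  0.2465·cos θ + -0.4030·sin θ = -0.3540
  √(A²+B²)=0.4724;  θ2 = -1.0218+2.4179 ≈ 1.3961
rotate P by −φ3: (0.1114, 0.1164, -0.4030)
  A cos θ + B sin θ = C:  -0.0214·cos θ + -0.4030·sin θ = -0.2201
  √(A²+B²)=0.4036;  θ3 = -1.6239+2.1475 ≈ 0.5236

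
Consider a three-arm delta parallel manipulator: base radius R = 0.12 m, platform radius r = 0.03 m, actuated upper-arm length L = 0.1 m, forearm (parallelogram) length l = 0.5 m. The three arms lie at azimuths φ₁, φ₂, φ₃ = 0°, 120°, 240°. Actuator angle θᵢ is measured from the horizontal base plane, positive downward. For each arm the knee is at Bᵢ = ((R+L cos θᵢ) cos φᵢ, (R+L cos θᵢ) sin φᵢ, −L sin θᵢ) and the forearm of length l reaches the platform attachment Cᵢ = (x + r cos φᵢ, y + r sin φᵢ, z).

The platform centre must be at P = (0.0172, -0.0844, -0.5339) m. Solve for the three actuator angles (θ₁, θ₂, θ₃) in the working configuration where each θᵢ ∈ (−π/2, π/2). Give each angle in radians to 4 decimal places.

arm 1 (φ=0.0°): x'=0.0172, y'=-0.0844
  e−x'=0.0728;  (l²−L²−(e−x')²−y'²−z²)/2L = -0.2874
  θ1 = atan2(B,A) + arccos(C/0.5388) = 0.6980
arm 2 (φ=120.0°): x'=-0.0817, y'=0.0273
  A cos θ + B sin θ = C:  0.1717·cos θ + -0.5339·sin θ = -0.3764
  γ=atan2(-0.5339,0.1717)=-1.2597;  ψ=arccos(-0.6711)=2.3065;  θ2=γ+ψ≈1.0468
arm 3 (φ=240.0°): x'=0.0645, y'=0.0571
  e−x'=0.0255;  (l²−L²−(e−x')²−y'²−z²)/2L = -0.2448
  √(A²+B²)=0.5345;  θ3 = -1.5231+2.0465 ≈ 0.5235

θ₁ = 0.6980, θ₂ = 1.0468, θ₃ = 0.5235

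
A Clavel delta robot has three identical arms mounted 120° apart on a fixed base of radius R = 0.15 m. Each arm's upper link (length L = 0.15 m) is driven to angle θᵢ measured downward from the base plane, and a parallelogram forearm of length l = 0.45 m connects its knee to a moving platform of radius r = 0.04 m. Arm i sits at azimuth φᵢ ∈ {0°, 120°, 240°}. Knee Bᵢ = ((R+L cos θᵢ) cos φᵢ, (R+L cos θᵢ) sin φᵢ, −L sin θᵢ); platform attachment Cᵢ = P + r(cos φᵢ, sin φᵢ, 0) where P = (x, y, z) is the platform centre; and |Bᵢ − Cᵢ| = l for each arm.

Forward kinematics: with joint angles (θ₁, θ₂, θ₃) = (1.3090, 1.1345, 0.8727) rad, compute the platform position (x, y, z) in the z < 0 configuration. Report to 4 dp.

arm 1 at φ=0.0°: (R−r)+L cos θ1 = 0.1488;  O1 = (0.1488, 0.0000, -0.1449)
arm 2 at φ=120.0°: (R−r)+L cos θ2 = 0.1734;  O2 = (-0.0867, 0.1502, -0.1359)
arm 3 at φ=240.0°: (R−r)+L cos θ3 = 0.2064;  O3 = (-0.1032, -0.1788, -0.1149)
subtract pairs → two planes through P
plane₁₂: -0.4710x+0.3003y+0.0179z = 0.0054
Cramer: x(z) = -0.0179+0.0763z;  y(z) = -0.0101+0.0601z
sphere 1 gives Az²+Bz+C=0 with A=1.0094, B=0.2631, C=-0.1536;  B²−4AC=0.6894;  roots -0.5416, 0.2809;  negative root z = -0.5416
x = -0.0593, y = -0.0427

(-0.0593, -0.0427, -0.5416)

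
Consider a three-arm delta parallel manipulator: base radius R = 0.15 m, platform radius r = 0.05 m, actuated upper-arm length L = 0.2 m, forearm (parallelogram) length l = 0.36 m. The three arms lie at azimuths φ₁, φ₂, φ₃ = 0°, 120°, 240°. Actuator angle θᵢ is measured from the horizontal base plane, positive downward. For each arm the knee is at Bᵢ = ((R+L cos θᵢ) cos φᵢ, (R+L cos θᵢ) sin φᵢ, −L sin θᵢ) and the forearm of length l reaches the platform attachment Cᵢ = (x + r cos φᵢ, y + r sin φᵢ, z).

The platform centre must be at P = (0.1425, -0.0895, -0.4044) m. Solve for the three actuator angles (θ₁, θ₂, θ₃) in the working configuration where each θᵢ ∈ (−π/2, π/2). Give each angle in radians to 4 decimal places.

φ1=0.0° → target in arm frame (0.1425, -0.0895)
  A=-0.0425, B=-0.4044, C=(l²−L²−A²−y'²−z²)/(2L)=-0.2094
  γ=atan2(-0.4044,-0.0425)=-1.6755;  ψ=arccos(-0.5149)=2.1117;  θ1=γ+ψ≈0.4362
arm 2 (φ=120.0°): x'=-0.1488, y'=-0.0787
  A cos θ + B sin θ = C:  0.2488·cos θ + -0.4044·sin θ = -0.3550
  θ2 = atan2(B,A) + arccos(C/0.4748) = 1.3961
arm 3 (φ=240.0°): x'=0.0063, y'=0.1682
  A=0.0937, B=-0.4044, C=(l²−L²−A²−y'²−z²)/(2L)=-0.2775
  θ3 = atan2(B,A) + arccos(C/0.4151) = 0.9600

θ₁ = 0.4362, θ₂ = 1.3961, θ₃ = 0.9600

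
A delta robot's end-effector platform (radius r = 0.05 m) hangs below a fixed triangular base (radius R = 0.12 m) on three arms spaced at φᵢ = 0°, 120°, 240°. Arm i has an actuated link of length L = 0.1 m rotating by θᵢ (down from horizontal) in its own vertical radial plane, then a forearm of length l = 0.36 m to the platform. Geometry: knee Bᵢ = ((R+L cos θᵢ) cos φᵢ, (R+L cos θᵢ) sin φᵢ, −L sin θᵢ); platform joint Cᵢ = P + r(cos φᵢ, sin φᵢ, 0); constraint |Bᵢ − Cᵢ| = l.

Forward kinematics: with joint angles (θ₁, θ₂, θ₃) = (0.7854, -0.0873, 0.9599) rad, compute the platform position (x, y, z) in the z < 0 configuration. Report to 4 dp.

S1 = (0.1407·cos0.0°, 0.1407·sin0.0°, -0.0707) = (0.1407, 0.0000, -0.0707)
φ2=120.0°: virtual centre (-0.0848, 0.1469, 0.0087), radius l
φ3=240.0°: virtual centre (-0.0637, -0.1103, -0.0819), radius l
eliminate P² terms by subtracting sphere 1 from 2 and 3
[-0.4510 0.2938 0.1589]·P = 0.0040;  [-0.4088 -0.2206 -0.0224]·P = -0.0019
det = 0.2196;  x = -0.0016+0.1296z,  y = 0.0114+-0.3417z
sphere 1 gives Az²+Bz+C=0 with A=1.1336, B=0.0968, C=-0.1042;  B²−4AC=0.4820;  roots -0.3489, 0.2635;  negative root z = -0.3489
x = -0.0468, y = 0.1306

(-0.0468, 0.1306, -0.3489)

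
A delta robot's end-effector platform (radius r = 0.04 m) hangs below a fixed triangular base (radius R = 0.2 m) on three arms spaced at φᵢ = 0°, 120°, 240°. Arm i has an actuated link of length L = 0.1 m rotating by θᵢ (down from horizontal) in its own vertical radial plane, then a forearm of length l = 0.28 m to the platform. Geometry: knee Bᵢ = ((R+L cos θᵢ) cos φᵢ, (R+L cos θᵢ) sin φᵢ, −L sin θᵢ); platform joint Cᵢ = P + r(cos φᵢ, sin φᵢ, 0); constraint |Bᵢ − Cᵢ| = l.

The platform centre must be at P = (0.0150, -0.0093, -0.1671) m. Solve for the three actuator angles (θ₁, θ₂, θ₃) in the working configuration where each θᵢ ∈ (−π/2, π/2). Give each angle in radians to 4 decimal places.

θ₁ = 0.2617, θ₂ = 0.6109, θ₃ = 0.4371

rotate P by −φ1: (0.0150, -0.0093, -0.1671)
  A=0.1450, B=-0.1671, C=(l²−L²−A²−y'²−z²)/(2L)=0.0968
  γ=atan2(-0.1671,0.1450)=-0.8561;  ψ=arccos(0.4377)=1.1178;  θ1=γ+ψ≈0.2617
φ2=120.0° → target in arm frame (-0.0156, -0.0083)
  e−x'=0.1756;  (l²−L²−(e−x')²−y'²−z²)/2L = 0.0479
  γ=atan2(-0.1671,0.1756)=-0.7607;  ψ=arccos(0.1978)=1.3717;  θ2=γ+ψ≈0.6109
arm 3 (φ=240.0°): x'=0.0006, y'=0.0176
  A cos θ + B sin θ = C:  0.1594·cos θ + -0.1671·sin θ = 0.0737
  θ3 = atan2(B,A) + arccos(C/0.2310) = 0.4371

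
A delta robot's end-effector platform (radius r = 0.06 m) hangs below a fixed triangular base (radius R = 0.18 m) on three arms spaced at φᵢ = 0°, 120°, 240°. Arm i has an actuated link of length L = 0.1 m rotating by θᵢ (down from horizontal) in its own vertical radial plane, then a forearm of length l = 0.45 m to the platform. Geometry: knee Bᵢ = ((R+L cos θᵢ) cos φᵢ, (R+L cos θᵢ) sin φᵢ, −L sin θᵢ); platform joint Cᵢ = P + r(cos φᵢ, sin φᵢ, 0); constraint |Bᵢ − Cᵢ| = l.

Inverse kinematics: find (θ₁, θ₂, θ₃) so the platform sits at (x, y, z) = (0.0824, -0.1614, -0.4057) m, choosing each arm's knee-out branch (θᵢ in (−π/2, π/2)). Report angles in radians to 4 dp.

φ1=0.0° → target in arm frame (0.0824, -0.1614)
  e−x'=0.0376;  (l²−L²−(e−x')²−y'²−z²)/2L = 0.0022
  θ1 = atan2(B,A) + arccos(C/0.4074) = 0.0870
arm 2 (φ=120.0°): x'=-0.1810, y'=0.0093
  e−x'=0.3010;  (l²−L²−(e−x')²−y'²−z²)/2L = -0.3138
  √(A²+B²)=0.5052;  θ2 = -0.9325+2.2412 ≈ 1.3086
arm 3 (φ=240.0°): x'=0.0986, y'=0.1521
  A cos θ + B sin θ = C:  0.0214·cos θ + -0.4057·sin θ = 0.0216
  θ3 = atan2(B,A) + arccos(C/0.4063) = -0.0005

θ₁ = 0.0870, θ₂ = 1.3086, θ₃ = -0.0005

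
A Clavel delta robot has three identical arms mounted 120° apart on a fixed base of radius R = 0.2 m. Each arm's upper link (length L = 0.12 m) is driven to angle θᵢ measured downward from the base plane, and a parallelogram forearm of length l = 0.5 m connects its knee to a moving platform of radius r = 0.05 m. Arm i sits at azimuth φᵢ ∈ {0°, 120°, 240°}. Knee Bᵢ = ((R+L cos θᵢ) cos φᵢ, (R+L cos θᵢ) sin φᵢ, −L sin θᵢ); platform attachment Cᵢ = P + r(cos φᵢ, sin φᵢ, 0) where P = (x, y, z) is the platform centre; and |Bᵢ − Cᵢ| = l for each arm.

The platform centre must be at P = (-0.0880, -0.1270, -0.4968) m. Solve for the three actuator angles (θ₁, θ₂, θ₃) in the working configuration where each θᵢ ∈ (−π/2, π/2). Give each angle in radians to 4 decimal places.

rotate P by −φ1: (-0.0880, -0.1270, -0.4968)
  A=0.2380, B=-0.4968, C=(l²−L²−A²−y'²−z²)/(2L)=-0.3499
  θ1 = atan2(B,A) + arccos(C/0.5509) = 1.1351
φ2=120.0° → target in arm frame (-0.0660, 0.1397)
  e−x'=0.2160;  (l²−L²−(e−x')²−y'²−z²)/2L = -0.3224
  √(A²+B²)=0.5417;  θ2 = -1.1607+2.2083 ≈ 1.0476
rotate P by −φ3: (0.1540, -0.0127, -0.4968)
  e−x'=-0.0040;  (l²−L²−(e−x')²−y'²−z²)/2L = -0.0474
  √(A²+B²)=0.4968;  θ3 = -1.5788+1.6664 ≈ 0.0876

θ₁ = 1.1351, θ₂ = 1.0476, θ₃ = 0.0876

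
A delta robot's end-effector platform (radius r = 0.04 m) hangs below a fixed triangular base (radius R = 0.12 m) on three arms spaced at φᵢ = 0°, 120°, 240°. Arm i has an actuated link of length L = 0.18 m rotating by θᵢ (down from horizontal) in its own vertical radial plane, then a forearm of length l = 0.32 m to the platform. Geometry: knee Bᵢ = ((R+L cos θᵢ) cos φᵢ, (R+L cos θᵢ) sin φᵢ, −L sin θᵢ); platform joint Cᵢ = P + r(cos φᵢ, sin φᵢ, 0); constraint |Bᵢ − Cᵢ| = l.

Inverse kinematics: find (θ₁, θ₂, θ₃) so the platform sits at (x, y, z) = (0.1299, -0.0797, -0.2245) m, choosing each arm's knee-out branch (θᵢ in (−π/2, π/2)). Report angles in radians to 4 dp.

θ₁ = -0.3490, θ₂ = 1.0471, θ₃ = 0.4362

φ1=0.0° → target in arm frame (0.1299, -0.0797)
  A cos θ + B sin θ = C:  -0.0499·cos θ + -0.2245·sin θ = 0.0299
  θ1 = atan2(B,A) + arccos(C/0.2300) = -0.3490
φ2=120.0° → target in arm frame (-0.1340, -0.0726)
  e−x'=0.2140;  (l²−L²−(e−x')²−y'²−z²)/2L = -0.0874
  γ=atan2(-0.2245,0.2140)=-0.8094;  ψ=arccos(-0.2818)=1.8565;  θ2=γ+ψ≈1.0471
φ3=240.0° → target in arm frame (0.0041, 0.1523)
  A cos θ + B sin θ = C:  0.0759·cos θ + -0.2245·sin θ = -0.0260
  θ3 = atan2(B,A) + arccos(C/0.2370) = 0.4362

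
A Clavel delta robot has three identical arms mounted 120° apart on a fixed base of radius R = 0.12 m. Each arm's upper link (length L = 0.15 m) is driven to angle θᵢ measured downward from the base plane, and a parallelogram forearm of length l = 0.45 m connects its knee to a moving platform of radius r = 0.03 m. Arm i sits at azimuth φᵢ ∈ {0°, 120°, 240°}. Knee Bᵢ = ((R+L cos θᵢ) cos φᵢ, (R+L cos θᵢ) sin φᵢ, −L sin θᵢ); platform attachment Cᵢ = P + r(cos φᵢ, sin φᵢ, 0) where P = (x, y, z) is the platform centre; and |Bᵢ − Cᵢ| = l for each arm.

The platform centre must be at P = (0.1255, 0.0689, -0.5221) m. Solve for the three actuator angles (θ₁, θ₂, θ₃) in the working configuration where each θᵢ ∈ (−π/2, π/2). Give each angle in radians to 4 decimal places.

arm 1 (φ=0.0°): x'=0.1255, y'=0.0689
  e−x'=-0.0355;  (l²−L²−(e−x')²−y'²−z²)/2L = -0.3287
  θ1 = atan2(B,A) + arccos(C/0.5233) = 0.6111
φ2=120.0° → target in arm frame (-0.0031, -0.1431)
  e−x'=0.0931;  (l²−L²−(e−x')²−y'²−z²)/2L = -0.4058
  γ=atan2(-0.5221,0.0931)=-1.3944;  ψ=arccos(-0.7652)=2.4421;  θ2=γ+ψ≈1.0478
rotate P by −φ3: (-0.1224, 0.0742, -0.5221)
  e−x'=0.2124;  (l²−L²−(e−x')²−y'²−z²)/2L = -0.4774
  γ=atan2(-0.5221,0.2124)=-1.1844;  ψ=arccos(-0.8470)=2.5811;  θ3=γ+ψ≈1.3967

θ₁ = 0.6111, θ₂ = 1.0478, θ₃ = 1.3967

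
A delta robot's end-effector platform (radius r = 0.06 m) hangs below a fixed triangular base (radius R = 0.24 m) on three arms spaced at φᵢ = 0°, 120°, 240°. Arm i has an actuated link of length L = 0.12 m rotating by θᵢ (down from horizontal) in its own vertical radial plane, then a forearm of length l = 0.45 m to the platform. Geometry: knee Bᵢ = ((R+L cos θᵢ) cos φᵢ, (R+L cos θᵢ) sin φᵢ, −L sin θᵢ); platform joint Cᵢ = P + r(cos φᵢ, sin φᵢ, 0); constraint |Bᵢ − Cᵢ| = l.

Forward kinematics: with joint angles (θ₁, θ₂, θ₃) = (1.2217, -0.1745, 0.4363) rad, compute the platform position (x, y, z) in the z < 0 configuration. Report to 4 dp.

φ1=0.0°: virtual centre (0.2210, 0.0000, -0.1128), radius l
arm 2 at φ=120.0°: ρ2 = 0.2982;  S2 = (-0.1491, 0.2582, 0.0208)
arm 3 at φ=240.0°: ρ3 = 0.2888;  S3 = (-0.1444, -0.2501, -0.0507)
subtract pairs → two planes through P
linear system: -0.7403x+0.5165y = 0.0278−0.2672z; -0.7309x+-0.5001y = 0.0244−0.1241z
det = 0.7477;  x = -0.0354+0.2645z,  y = 0.0030+-0.1383z
into |P−S₁|² = l²: 1.0891z² + 0.0891z + -0.1240 = 0;  Δ = 0.5481;  z = -0.3808 or 0.2990 → z<0 root = -0.3808
x = -0.1361, y = 0.0557

(-0.1361, 0.0557, -0.3808)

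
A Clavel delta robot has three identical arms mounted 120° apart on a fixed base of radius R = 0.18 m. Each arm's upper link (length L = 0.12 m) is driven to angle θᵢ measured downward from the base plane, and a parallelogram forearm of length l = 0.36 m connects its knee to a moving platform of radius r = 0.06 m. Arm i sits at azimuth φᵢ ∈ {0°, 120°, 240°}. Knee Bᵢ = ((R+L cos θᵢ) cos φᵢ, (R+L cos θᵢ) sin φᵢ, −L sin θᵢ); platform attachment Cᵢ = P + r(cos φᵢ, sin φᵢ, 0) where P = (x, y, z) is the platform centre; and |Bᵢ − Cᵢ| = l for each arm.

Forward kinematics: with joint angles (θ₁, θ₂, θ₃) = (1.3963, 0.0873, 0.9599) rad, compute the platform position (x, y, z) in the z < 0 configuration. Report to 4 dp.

(-0.1178, 0.0915, -0.3513)

O1 = (0.1408·cos0.0°, 0.1408·sin0.0°, -0.1182) = (0.1408, 0.0000, -0.1182)
O2 = (0.2395·cos120.0°, 0.2395·sin120.0°, -0.0105) = (-0.1198, 0.2075, -0.0105)
φ3=240.0°: virtual centre (-0.0944, -0.1635, -0.0983), radius l
|O₂|²−|O₁|² = 0.0237;  |O₃|²−|O₁|² = 0.0115
plane₁₂: -0.5212x+0.4149y+0.2154z = 0.0237
Cramer: x(z) = -0.0343+0.2378z;  y(z) = 0.0141-0.2205z
quadratic in z: (1.1052)z²+(0.1469)z+(-0.0848)=0, √Δ=0.6296 → z ∈ {-0.3513, 0.2184}; z = -0.3513 (taking z<0)
x = -0.1178, y = 0.0915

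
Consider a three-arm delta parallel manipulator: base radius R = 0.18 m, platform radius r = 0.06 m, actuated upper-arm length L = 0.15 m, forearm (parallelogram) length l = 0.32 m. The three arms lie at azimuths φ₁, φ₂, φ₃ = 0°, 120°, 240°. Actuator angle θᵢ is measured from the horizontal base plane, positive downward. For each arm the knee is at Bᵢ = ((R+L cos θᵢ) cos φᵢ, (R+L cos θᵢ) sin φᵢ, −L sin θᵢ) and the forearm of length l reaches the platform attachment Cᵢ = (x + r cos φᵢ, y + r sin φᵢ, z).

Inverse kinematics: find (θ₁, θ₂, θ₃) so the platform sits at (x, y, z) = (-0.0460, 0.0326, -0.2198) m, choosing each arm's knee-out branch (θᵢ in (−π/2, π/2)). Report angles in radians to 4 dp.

φ1=0.0° → target in arm frame (-0.0460, 0.0326)
  e−x'=0.1660;  (l²−L²−(e−x')²−y'²−z²)/2L = 0.0099
  γ=atan2(-0.2198,0.1660)=-0.9240;  ψ=arccos(0.0359)=1.5349;  θ1=γ+ψ≈0.6109
arm 2 (φ=120.0°): x'=0.0512, y'=0.0235
  e−x'=0.0688;  (l²−L²−(e−x')²−y'²−z²)/2L = 0.0877
  √(A²+B²)=0.2303;  θ2 = -1.2676+1.1802 ≈ -0.0874
rotate P by −φ3: (-0.0052, -0.0561, -0.2198)
  e−x'=0.1252;  (l²−L²−(e−x')²−y'²−z²)/2L = 0.0425
  θ3 = atan2(B,A) + arccos(C/0.2530) = 0.3490

θ₁ = 0.6109, θ₂ = -0.0874, θ₃ = 0.3490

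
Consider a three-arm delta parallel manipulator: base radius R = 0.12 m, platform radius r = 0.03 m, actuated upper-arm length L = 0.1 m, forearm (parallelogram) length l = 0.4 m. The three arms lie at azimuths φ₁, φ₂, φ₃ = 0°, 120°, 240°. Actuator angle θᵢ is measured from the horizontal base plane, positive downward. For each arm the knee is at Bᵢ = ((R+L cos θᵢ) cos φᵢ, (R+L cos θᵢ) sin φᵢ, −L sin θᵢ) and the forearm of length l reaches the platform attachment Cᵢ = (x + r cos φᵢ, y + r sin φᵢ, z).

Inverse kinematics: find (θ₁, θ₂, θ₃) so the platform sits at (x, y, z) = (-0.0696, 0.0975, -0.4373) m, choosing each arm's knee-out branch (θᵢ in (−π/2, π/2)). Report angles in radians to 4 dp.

rotate P by −φ1: (-0.0696, 0.0975, -0.4373)
  A cos θ + B sin θ = C:  0.1596·cos θ + -0.4373·sin θ = -0.3810
  γ=atan2(-0.4373,0.1596)=-1.2209;  ψ=arccos(-0.8186)=2.5297;  θ1=γ+ψ≈1.3088
φ2=120.0° → target in arm frame (0.1192, 0.0115)
  A cos θ + B sin θ = C:  -0.0292·cos θ + -0.4373·sin θ = -0.2111
  θ2 = atan2(B,A) + arccos(C/0.4383) = 0.4358
φ3=240.0° → target in arm frame (-0.0496, -0.1090)
  A cos θ + B sin θ = C:  0.1396·cos θ + -0.4373·sin θ = -0.3631
  √(A²+B²)=0.4591;  θ3 = -1.2617+2.4831 ≈ 1.2214

θ₁ = 1.3088, θ₂ = 0.4358, θ₃ = 1.2214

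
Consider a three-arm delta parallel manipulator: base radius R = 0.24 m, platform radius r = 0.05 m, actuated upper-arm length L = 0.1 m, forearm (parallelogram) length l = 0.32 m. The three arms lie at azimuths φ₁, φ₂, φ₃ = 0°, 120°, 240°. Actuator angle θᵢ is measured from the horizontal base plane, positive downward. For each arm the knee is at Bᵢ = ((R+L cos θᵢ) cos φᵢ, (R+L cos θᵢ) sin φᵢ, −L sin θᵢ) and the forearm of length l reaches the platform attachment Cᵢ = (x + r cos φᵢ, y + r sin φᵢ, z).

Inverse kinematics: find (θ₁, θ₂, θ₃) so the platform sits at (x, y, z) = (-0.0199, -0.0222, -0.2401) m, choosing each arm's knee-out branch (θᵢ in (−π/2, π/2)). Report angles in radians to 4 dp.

rotate P by −φ1: (-0.0199, -0.0222, -0.2401)
  A=0.2099, B=-0.2401, C=(l²−L²−A²−y'²−z²)/(2L)=-0.0490
  √(A²+B²)=0.3189;  θ1 = -0.8524+1.7250 ≈ 0.8726
arm 2 (φ=120.0°): x'=-0.0093, y'=0.0283
  A=0.1993, B=-0.2401, C=(l²−L²−A²−y'²−z²)/(2L)=-0.0288
  θ2 = atan2(B,A) + arccos(C/0.3120) = 0.7852
φ3=240.0° → target in arm frame (0.0292, -0.0061)
  A cos θ + B sin θ = C:  0.1608·cos θ + -0.2401·sin θ = 0.0442
  γ=atan2(-0.2401,0.1608)=-0.9806;  ψ=arccos(0.1531)=1.4171;  θ3=γ+ψ≈0.4365

θ₁ = 0.8726, θ₂ = 0.7852, θ₃ = 0.4365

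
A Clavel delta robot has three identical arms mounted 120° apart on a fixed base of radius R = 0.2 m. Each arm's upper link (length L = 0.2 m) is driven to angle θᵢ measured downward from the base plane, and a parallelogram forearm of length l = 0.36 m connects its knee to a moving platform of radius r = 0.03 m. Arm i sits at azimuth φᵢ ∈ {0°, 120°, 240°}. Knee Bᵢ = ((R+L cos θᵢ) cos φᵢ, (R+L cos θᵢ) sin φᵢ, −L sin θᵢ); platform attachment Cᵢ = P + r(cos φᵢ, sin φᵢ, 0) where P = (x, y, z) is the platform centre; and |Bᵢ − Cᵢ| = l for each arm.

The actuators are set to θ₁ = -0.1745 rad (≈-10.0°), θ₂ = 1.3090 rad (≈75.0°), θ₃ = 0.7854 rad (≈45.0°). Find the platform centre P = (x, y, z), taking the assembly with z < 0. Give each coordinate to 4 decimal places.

(0.1319, -0.0714, -0.2284)

S1 = (0.3670·cos0.0°, 0.3670·sin0.0°, 0.0347) = (0.3670, 0.0000, 0.0347)
S2 = (0.2218·cos120.0°, 0.2218·sin120.0°, -0.1932) = (-0.1109, 0.1921, -0.1932)
arm 3 at φ=240.0°: (R−r)+L cos θ3 = 0.3114;  S3 = (-0.1557, -0.2697, -0.1414)
|S₂|²−|S₁|² = -0.0494;  |S₃|²−|S₁|² = -0.0189
linear system: -0.9557x+0.3841y = -0.0494−-0.4558z; -1.0453x+-0.5394y = -0.0189−-0.3523z
det = 0.9170;  x = 0.0369+-0.4157z,  y = -0.0366+0.1525z
sphere 1 gives Az²+Bz+C=0 with A=1.1960, B=0.1938, C=-0.0181;  B²−4AC=0.1244;  roots -0.2284, 0.0664;  negative root z = -0.2284
x = 0.1319, y = -0.0714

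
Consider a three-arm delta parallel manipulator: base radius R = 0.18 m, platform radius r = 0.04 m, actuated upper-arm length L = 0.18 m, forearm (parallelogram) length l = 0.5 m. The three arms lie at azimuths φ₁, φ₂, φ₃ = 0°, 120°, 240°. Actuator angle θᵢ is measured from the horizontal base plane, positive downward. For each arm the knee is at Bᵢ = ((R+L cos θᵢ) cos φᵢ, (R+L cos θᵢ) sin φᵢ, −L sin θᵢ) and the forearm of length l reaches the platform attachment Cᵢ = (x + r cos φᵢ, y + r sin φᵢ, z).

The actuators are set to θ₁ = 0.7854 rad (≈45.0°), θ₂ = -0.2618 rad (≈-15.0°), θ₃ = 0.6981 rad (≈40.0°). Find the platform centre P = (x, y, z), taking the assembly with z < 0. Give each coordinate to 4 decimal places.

(-0.1011, 0.1435, -0.4334)

arm 1 at φ=0.0°: e+L cos θ1 = 0.2673;  centre 1 = (0.2673, 0.0000, -0.1273)
φ2=120.0°: virtual centre (-0.1569, 0.2718, 0.0466), radius l
centre 3 = (0.2779·cos240.0°, 0.2779·sin240.0°, -0.1157) = (-0.1389, -0.2407, -0.1157)
|centre ₂|²−|centre ₁|² = 0.0130;  |centre ₃|²−|centre ₁|² = 0.0030
plane₁₂: -0.8484x+0.5436y+0.3477z = 0.0130
Cramer: x(z) = -0.0093+0.2117z;  y(z) = 0.0095-0.3092z
sphere 1 gives Az²+Bz+C=0 with A=1.1404, B=0.1316, C=-0.1572;  B²−4AC=0.7345;  roots -0.4334, 0.3181;  negative root z = -0.4334
x = -0.1011, y = 0.1435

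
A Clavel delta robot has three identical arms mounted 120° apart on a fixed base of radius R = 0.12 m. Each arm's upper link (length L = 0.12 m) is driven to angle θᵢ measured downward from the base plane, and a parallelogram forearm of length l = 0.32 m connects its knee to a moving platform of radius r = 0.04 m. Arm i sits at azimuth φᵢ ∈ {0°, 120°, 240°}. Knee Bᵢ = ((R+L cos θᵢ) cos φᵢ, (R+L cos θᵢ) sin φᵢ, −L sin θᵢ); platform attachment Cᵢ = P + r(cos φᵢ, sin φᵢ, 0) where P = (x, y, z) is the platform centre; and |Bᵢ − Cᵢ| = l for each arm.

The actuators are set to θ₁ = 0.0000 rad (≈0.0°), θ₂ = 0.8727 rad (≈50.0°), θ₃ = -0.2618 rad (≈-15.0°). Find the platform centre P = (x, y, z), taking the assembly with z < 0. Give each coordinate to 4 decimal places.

arm 1 at φ=0.0°: e+L cos θ1 = 0.2000;  S1 = (0.2000, 0.0000, 0.0000)
φ2=120.0°: virtual centre (-0.0786, 0.1361, -0.0919), radius l
arm 3 at φ=240.0°: e+L cos θ3 = 0.1959;  S3 = (-0.0980, -0.1697, 0.0311)
subtract pairs → two planes through P
linear system: -0.5571x+0.2722y = -0.0069−-0.1839z; -0.5959x+-0.3393y = -0.0007−0.0621z
Cramer: x(z) = 0.0071-0.1295z;  y(z) = -0.0106+0.4105z
sphere 1 gives Az²+Bz+C=0 with A=1.1853, B=0.0412, C=-0.0651;  B²−4AC=0.3103;  roots -0.2524, 0.2176;  negative root z = -0.2524
x = 0.0398, y = -0.1142

(0.0398, -0.1142, -0.2524)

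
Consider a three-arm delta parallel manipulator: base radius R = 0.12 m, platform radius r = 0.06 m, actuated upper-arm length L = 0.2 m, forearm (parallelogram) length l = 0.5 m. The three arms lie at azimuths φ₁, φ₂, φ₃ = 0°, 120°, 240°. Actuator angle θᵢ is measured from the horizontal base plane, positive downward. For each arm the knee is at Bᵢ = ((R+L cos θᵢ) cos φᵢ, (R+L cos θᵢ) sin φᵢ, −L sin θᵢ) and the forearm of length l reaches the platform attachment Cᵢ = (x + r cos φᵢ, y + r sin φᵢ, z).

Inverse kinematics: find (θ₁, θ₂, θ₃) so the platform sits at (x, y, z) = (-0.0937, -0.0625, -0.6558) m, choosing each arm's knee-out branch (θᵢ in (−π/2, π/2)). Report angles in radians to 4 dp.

arm 1 (φ=0.0°): x'=-0.0937, y'=-0.0625
  A cos θ + B sin θ = C:  0.1537·cos θ + -0.6558·sin θ = -0.6190
  θ1 = atan2(B,A) + arccos(C/0.6736) = 1.3957
arm 2 (φ=120.0°): x'=-0.0073, y'=0.1124
  A cos θ + B sin θ = C:  0.0673·cos θ + -0.6558·sin θ = -0.5931
  γ=atan2(-0.6558,0.0673)=-1.4686;  ψ=arccos(-0.8996)=2.6897;  θ2=γ+ψ≈1.2212
φ3=240.0° → target in arm frame (0.1010, -0.0499)
  A=-0.0410, B=-0.6558, C=(l²−L²−A²−y'²−z²)/(2L)=-0.5606
  θ3 = atan2(B,A) + arccos(C/0.6571) = 0.9596

θ₁ = 1.3957, θ₂ = 1.2212, θ₃ = 0.9596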